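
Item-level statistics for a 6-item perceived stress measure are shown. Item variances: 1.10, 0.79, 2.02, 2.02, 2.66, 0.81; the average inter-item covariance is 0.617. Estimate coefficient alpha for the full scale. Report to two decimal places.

Σσᵢ² = 1.10 + 0.79 + 2.02 + 2.02 + 2.66 + 0.81 = 9.40
Sum of the 15 distinct covariances = 15 × 0.617 = 9.255
Var(T) = Σσᵢ² + 2·Σcov = 9.40 + 2 × 9.255 = 27.910
α = (6/5)·(1 − 9.40/27.910) = 0.80

α = 0.80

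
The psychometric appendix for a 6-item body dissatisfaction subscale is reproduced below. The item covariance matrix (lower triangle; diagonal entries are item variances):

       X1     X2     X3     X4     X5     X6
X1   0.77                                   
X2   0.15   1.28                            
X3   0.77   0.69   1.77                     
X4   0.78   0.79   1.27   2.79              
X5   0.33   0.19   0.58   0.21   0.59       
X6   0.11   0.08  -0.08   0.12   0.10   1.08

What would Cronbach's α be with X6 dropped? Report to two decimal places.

α = 0.77

Remaining items: X1, X2, X3, X4, X5 (k = 5).
Σσ²ᵢ = 0.77 + 1.28 + 1.77 + 2.79 + 0.59 = 7.20
total variance = 7.20 + 2 × 5.76 = 18.72
α (item deleted) = (5/4)·(1 − 7.20/18.72) = 0.77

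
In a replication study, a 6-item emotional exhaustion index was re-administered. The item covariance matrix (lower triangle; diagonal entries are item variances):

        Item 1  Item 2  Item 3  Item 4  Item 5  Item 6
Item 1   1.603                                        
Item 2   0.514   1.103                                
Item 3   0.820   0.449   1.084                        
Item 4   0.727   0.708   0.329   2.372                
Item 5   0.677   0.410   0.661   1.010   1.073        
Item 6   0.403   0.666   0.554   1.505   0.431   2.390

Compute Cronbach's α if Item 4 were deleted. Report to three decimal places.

Remaining items: Item 1, Item 2, Item 3, Item 5, Item 6 (k = 5).
sum of item variances = 1.603 + 1.103 + 1.084 + 1.073 + 2.390 = 7.253
σ²_total = 7.253 + 2 × 5.585 = 18.423
α (item deleted) = (5/4)·(1 − 7.253/18.423) = 0.758

α = 0.758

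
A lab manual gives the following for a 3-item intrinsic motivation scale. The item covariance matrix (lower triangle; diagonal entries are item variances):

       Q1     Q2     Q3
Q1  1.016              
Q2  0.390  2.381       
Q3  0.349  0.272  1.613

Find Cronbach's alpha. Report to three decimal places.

ΣVar(i) = 1.016 + 2.381 + 1.613 = 5.010
Sum of off-diagonal covariances = 1.011
total variance = 5.010 + 2 × 1.011 = 7.032
α = (k/(k−1))·(1 − ΣVar(i)/total variance) = (3/2)·(1 − 5.010/7.032) = 0.431

Cronbach's alpha = 0.431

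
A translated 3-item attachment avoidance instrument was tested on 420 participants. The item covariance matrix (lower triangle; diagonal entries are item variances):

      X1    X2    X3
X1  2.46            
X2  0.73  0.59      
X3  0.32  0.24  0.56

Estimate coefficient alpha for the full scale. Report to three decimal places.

Σσ²ᵢ = 2.46 + 0.59 + 0.56 = 3.61
Sum of the distinct covariances = 1.29
total variance = 3.61 + 2 × 1.29 = 6.19
α = (k/(k−1))·(1 − Σσ²ᵢ/total variance) = (3/2)·(1 − 3.61/6.19) = 0.625

coefficient alpha = 0.625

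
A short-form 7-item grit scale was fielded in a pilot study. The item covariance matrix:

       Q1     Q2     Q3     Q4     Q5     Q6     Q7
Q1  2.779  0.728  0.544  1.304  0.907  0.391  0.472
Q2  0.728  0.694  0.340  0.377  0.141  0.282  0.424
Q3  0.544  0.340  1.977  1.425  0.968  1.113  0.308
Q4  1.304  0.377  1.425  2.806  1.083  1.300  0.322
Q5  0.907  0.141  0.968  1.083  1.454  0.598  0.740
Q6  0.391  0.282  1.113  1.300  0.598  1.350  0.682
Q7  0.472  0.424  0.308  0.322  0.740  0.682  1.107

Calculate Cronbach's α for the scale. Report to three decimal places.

Σσᵢ² = 2.779 + 0.694 + 1.977 + 2.806 + 1.454 + 1.350 + 1.107 = 12.167
Σ_{i<j} σ_ij = 14.449
σ²_T = 12.167 + 2 × 14.449 = 41.065
α = (k/(k−1))·(1 − Σσᵢ²/σ²_T) = (7/6)·(1 − 12.167/41.065) = 0.821

α = 0.821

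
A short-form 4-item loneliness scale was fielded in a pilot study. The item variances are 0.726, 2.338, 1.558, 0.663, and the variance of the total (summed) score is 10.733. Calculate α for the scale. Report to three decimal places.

α = 0.677

sum of item variances = 0.726 + 2.338 + 1.558 + 0.663 = 5.285
α = (k/(k−1))·(1 − sum of item variances/σ²_T) = (4/3)·(1 − 5.285/10.733) = 0.677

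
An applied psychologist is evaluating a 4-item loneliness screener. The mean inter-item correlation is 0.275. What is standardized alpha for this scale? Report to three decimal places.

Standardized α = k·r̄ / (1 + (k−1)·r̄) = 4 × 0.275 / (1 + 3 × 0.275)
  = 1.1000 / 1.8250 = 0.603

α = 0.603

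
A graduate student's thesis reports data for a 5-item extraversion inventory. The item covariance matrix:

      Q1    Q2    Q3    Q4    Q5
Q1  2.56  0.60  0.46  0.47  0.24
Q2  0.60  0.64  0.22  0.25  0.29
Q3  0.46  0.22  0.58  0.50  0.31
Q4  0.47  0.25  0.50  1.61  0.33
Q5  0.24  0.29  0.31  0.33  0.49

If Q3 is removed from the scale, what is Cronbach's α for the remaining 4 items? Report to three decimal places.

Remaining items: Q1, Q2, Q4, Q5 (k = 4).
Σσᵢ² = 2.56 + 0.64 + 1.61 + 0.49 = 5.30
σ²_T = 5.30 + 2 × 2.18 = 9.66
α (item deleted) = (4/3)·(1 − 5.30/9.66) = 0.602

Cronbach's α = 0.602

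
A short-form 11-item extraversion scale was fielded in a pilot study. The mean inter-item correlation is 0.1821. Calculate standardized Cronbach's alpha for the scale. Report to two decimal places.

standardized Cronbach's alpha = 0.71

Standardized α = k·r̄ / (1 + (k−1)·r̄) = 11 × 0.1821 / (1 + 10 × 0.1821)
  = 2.0031 / 2.8210 = 0.71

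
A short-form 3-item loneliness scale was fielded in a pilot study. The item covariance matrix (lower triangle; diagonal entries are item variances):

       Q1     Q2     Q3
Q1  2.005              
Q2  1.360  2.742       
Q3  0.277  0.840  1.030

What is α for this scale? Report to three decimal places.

α = 0.692

sum of item variances = 2.005 + 2.742 + 1.030 = 5.777
Sum of the distinct covariances = 2.477
total variance = 5.777 + 2 × 2.477 = 10.731
α = (k/(k−1))·(1 − sum of item variances/total variance) = (3/2)·(1 − 5.777/10.731) = 0.692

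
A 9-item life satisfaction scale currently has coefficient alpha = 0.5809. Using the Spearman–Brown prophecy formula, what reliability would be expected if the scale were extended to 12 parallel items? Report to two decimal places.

predicted reliability = 0.65

Length factor m = 12/9 = 1.3333
α' = m·α / (1 + (m−1)·α)
   = 12/9 × 0.5809 / (1 + (12/9 − 1) × 0.5809)
   = 0.7745 / 1.1936 = 0.65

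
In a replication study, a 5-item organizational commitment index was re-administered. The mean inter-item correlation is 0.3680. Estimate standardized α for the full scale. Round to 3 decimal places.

standardized α = 0.744

Standardized α = k·r̄ / (1 + (k−1)·r̄) = 5 × 0.3680 / (1 + 4 × 0.3680)
  = 1.8400 / 2.4720 = 0.744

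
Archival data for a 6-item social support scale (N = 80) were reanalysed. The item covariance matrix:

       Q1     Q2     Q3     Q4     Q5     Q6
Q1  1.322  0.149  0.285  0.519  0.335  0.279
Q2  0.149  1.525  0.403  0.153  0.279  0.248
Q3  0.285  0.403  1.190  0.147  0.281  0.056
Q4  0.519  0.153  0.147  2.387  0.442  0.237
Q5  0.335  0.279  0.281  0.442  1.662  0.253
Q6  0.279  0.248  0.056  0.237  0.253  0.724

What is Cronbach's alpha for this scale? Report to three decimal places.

sum of item variances = 1.322 + 1.525 + 1.190 + 2.387 + 1.662 + 0.724 = 8.810
Sum of the distinct covariances = 4.066
Var(T) = 8.810 + 2 × 4.066 = 16.942
α = (k/(k−1))·(1 − sum of item variances/Var(T)) = (6/5)·(1 − 8.810/16.942) = 0.576

α = 0.576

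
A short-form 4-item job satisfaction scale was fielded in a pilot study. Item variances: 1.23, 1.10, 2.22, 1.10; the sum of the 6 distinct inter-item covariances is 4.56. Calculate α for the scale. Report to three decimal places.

α = 0.823

ΣVar(i) = 1.23 + 1.10 + 2.22 + 1.10 = 5.65
Sum of distinct covariances = 4.56
Var(T) = ΣVar(i) + 2·Σcov = 5.65 + 2 × 4.56 = 14.77
α = (4/3)·(1 − 5.65/14.77) = 0.823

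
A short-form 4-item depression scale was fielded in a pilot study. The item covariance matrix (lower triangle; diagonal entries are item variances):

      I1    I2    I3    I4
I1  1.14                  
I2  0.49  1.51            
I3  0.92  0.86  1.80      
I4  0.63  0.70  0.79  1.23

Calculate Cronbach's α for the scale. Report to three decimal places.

α = 0.810

Σσ²ᵢ = 1.14 + 1.51 + 1.80 + 1.23 = 5.68
Sum of off-diagonal covariances = 4.39
σ²_total = 5.68 + 2 × 4.39 = 14.46
α = (k/(k−1))·(1 − Σσ²ᵢ/σ²_total) = (4/3)·(1 − 5.68/14.46) = 0.810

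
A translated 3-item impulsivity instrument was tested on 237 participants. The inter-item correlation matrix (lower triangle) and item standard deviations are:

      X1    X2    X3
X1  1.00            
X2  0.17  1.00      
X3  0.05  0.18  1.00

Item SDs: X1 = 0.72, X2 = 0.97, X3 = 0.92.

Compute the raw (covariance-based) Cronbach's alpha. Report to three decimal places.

α = 0.320

Σσ²ᵢ = 0.72² + 0.97² + 0.92² = 2.3057
Covariances σ_ij = r_ij · s_i · s_j:
  σ(X1,X2) = 0.17 × 0.72 × 0.97 = 0.1187
  σ(X1,X3) = 0.05 × 0.72 × 0.92 = 0.0331
  σ(X2,X3) = 0.18 × 0.97 × 0.92 = 0.1606
σ²_T = Σσ²ᵢ + 2·Σσ_ij = 2.3057 + 2 × 0.3124 = 2.9305
α = (3/2)·(1 − 2.3057/2.9305) = 0.320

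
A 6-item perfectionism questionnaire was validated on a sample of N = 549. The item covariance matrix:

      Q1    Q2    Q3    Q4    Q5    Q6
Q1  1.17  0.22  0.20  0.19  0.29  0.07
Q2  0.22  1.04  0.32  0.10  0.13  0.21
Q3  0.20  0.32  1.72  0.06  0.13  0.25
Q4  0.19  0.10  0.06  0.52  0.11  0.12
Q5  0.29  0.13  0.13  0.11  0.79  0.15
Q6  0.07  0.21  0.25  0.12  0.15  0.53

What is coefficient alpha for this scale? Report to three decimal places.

coefficient alpha = 0.563

Σσ²ᵢ = 1.17 + 1.04 + 1.72 + 0.52 + 0.79 + 0.53 = 5.77
Σ_{i<j} σ_ij = 2.55
σ²_total = 5.77 + 2 × 2.55 = 10.87
α = (k/(k−1))·(1 − Σσ²ᵢ/σ²_total) = (6/5)·(1 − 5.77/10.87) = 0.563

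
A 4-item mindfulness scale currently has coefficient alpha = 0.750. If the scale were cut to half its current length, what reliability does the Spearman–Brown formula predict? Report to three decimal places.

predicted reliability = 0.600

Length factor m = 1/2
α' = m·α / (1 − (1−m)·α)
   = 1/2 × 0.750 / (1 − (1 − 1/2) × 0.750)
   = 0.3750 / 0.6250 = 0.600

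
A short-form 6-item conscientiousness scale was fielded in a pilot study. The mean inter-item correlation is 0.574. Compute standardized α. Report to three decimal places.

α = 0.890

Standardized α = k·r̄ / (1 + (k−1)·r̄) = 6 × 0.574 / (1 + 5 × 0.574)
  = 3.4440 / 3.8700 = 0.890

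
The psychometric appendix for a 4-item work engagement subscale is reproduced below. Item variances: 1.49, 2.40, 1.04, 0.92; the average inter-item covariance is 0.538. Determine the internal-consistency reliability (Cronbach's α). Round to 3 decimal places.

α = 0.699

sum of item variances = 1.49 + 2.40 + 1.04 + 0.92 = 5.85
Sum of the 6 distinct covariances = 6 × 0.538 = 3.228
Var(T) = sum of item variances + 2·Σcov = 5.85 + 2 × 3.228 = 12.306
α = (4/3)·(1 − 5.85/12.306) = 0.699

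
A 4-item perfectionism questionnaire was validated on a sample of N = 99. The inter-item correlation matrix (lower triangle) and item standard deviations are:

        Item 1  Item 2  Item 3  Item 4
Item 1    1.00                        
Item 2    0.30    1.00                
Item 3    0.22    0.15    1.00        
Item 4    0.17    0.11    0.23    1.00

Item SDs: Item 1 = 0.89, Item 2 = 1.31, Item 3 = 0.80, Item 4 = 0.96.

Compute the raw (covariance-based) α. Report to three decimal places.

Σσ²ᵢ = 0.89² + 1.31² + 0.80² + 0.96² = 4.0698
Covariances σ_ij = r_ij · s_i · s_j:
  σ(Item 1,Item 2) = 0.30 × 0.89 × 1.31 = 0.3498
  σ(Item 1,Item 3) = 0.22 × 0.89 × 0.80 = 0.1566
  σ(Item 1,Item 4) = 0.17 × 0.89 × 0.96 = 0.1452
  σ(Item 2,Item 3) = 0.15 × 1.31 × 0.80 = 0.1572
  σ(Item 2,Item 4) = 0.11 × 1.31 × 0.96 = 0.1383
  σ(Item 3,Item 4) = 0.23 × 0.80 × 0.96 = 0.1766
σ²_T = Σσ²ᵢ + 2·Σσ_ij = 4.0698 + 2 × 1.1237 = 6.3172
α = (4/3)·(1 − 4.0698/6.3172) = 0.474

α = 0.474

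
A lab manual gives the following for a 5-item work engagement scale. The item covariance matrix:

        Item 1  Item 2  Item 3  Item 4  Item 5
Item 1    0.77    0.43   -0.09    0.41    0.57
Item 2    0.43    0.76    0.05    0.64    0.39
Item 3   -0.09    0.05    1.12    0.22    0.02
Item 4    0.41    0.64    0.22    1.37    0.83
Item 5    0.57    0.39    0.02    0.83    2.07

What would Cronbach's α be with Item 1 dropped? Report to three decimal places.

Remaining items: Item 2, Item 3, Item 4, Item 5 (k = 4).
ΣVar(i) = 0.76 + 1.12 + 1.37 + 2.07 = 5.32
Var(T) = 5.32 + 2 × 2.15 = 9.62
α (item deleted) = (4/3)·(1 − 5.32/9.62) = 0.596

α = 0.596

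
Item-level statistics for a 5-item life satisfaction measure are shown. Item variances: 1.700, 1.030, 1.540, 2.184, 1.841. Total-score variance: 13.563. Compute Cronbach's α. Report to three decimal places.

sum of item variances = 1.700 + 1.030 + 1.540 + 2.184 + 1.841 = 8.295
α = (k/(k−1))·(1 − sum of item variances/Var(T)) = (5/4)·(1 − 8.295/13.563) = 0.486

α = 0.486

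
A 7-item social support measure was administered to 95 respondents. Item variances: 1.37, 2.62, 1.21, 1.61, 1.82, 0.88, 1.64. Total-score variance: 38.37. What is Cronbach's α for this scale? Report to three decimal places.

Σσᵢ² = 1.37 + 2.62 + 1.21 + 1.61 + 1.82 + 0.88 + 1.64 = 11.15
α = (k/(k−1))·(1 − Σσᵢ²/σ²_total) = (7/6)·(1 − 11.15/38.37) = 0.828

α = 0.828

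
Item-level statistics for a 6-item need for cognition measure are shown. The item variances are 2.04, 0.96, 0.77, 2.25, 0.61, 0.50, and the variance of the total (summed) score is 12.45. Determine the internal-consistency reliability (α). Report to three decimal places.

α = 0.513

Σσ²ᵢ = 2.04 + 0.96 + 0.77 + 2.25 + 0.61 + 0.50 = 7.13
α = (k/(k−1))·(1 − Σσ²ᵢ/total variance) = (6/5)·(1 − 7.13/12.45) = 0.513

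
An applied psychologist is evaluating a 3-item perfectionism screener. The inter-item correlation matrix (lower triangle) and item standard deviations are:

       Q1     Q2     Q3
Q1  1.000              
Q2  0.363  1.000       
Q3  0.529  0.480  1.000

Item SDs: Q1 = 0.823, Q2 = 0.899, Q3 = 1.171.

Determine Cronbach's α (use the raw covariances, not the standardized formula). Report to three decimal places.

α = 0.710

Σσ²ᵢ = 0.823² + 0.899² + 1.171² = 2.8568
Covariances σ_ij = r_ij · s_i · s_j:
  σ(Q1,Q2) = 0.363 × 0.823 × 0.899 = 0.2686
  σ(Q1,Q3) = 0.529 × 0.823 × 1.171 = 0.5098
  σ(Q2,Q3) = 0.480 × 0.899 × 1.171 = 0.5053
σ²_T = Σσ²ᵢ + 2·Σσ_ij = 2.8568 + 2 × 1.2837 = 5.4242
α = (3/2)·(1 − 2.8568/5.4242) = 0.710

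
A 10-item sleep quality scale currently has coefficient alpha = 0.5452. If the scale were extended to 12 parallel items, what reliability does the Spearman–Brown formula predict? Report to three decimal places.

predicted reliability = 0.590

Length factor m = 12/10 = 1.2000
α' = m·α / (1 + (m−1)·α)
   = 12/10 × 0.5452 / (1 + (12/10 − 1) × 0.5452)
   = 0.6542 / 1.1090 = 0.590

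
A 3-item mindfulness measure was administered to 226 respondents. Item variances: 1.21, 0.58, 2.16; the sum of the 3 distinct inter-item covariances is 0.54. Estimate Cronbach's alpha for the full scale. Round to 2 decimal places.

Cronbach's alpha = 0.32

ΣVar(i) = 1.21 + 0.58 + 2.16 = 3.95
Sum of distinct covariances = 0.54
Var(T) = ΣVar(i) + 2·Σcov = 3.95 + 2 × 0.54 = 5.03
α = (3/2)·(1 − 3.95/5.03) = 0.32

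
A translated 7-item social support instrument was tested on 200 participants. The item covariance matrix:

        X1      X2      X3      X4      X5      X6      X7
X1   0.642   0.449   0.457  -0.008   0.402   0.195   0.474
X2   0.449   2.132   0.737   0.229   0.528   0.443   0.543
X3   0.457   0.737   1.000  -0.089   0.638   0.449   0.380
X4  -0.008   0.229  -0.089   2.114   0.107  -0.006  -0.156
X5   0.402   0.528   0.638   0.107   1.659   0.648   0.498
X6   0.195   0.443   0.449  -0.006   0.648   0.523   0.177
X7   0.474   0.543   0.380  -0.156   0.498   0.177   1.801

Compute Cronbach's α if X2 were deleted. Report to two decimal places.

Cronbach's α = 0.62

Remaining items: X1, X3, X4, X5, X6, X7 (k = 6).
Σσᵢ² = 0.642 + 1.000 + 2.114 + 1.659 + 0.523 + 1.801 = 7.739
σ²_total = 7.739 + 2 × 4.166 = 16.071
α (item deleted) = (6/5)·(1 − 7.739/16.071) = 0.62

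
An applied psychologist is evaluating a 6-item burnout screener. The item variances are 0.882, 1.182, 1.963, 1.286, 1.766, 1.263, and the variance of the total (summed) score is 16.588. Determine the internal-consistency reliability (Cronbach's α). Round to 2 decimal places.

Σσᵢ² = 0.882 + 1.182 + 1.963 + 1.286 + 1.766 + 1.263 = 8.342
α = (k/(k−1))·(1 − Σσᵢ²/Var(T)) = (6/5)·(1 − 8.342/16.588) = 0.60

Cronbach's α = 0.60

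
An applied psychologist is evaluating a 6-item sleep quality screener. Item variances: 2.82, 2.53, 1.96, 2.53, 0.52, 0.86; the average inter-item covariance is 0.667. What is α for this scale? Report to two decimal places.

ΣVar(i) = 2.82 + 2.53 + 1.96 + 2.53 + 0.52 + 0.86 = 11.22
Sum of the 15 distinct covariances = 15 × 0.667 = 10.005
σ²_total = ΣVar(i) + 2·Σcov = 11.22 + 2 × 10.005 = 31.230
α = (6/5)·(1 − 11.22/31.230) = 0.77

α = 0.77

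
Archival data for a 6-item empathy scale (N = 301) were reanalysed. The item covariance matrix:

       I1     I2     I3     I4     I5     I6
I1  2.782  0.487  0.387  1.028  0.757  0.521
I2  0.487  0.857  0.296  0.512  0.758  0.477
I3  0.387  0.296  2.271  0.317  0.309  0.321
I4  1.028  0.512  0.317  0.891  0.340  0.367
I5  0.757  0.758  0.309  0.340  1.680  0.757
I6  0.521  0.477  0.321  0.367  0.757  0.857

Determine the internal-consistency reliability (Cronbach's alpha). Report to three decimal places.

α = 0.745

Σσ²ᵢ = 2.782 + 0.857 + 2.271 + 0.891 + 1.680 + 0.857 = 9.338
Σ_{i<j} σ_ij = 7.634
total variance = 9.338 + 2 × 7.634 = 24.606
α = (k/(k−1))·(1 − Σσ²ᵢ/total variance) = (6/5)·(1 − 9.338/24.606) = 0.745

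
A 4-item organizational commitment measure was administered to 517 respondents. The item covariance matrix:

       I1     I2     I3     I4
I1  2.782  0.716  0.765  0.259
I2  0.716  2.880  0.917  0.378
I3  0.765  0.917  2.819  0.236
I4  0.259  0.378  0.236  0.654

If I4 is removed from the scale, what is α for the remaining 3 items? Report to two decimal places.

Remaining items: I1, I2, I3 (k = 3).
ΣVar(i) = 2.782 + 2.880 + 2.819 = 8.481
σ²_T = 8.481 + 2 × 2.398 = 13.277
α (item deleted) = (3/2)·(1 − 8.481/13.277) = 0.54

α = 0.54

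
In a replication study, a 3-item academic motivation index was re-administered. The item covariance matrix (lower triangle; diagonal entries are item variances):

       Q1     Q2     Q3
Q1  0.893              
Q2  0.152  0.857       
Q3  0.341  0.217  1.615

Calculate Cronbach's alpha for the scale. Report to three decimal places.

Cronbach's alpha = 0.445

ΣVar(i) = 0.893 + 0.857 + 1.615 = 3.365
Sum of off-diagonal covariances = 0.710
total variance = 3.365 + 2 × 0.710 = 4.785
α = (k/(k−1))·(1 − ΣVar(i)/total variance) = (3/2)·(1 − 3.365/4.785) = 0.445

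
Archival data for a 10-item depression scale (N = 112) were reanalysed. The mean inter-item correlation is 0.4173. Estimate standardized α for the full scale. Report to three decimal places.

α = 0.877

Standardized α = k·r̄ / (1 + (k−1)·r̄) = 10 × 0.4173 / (1 + 9 × 0.4173)
  = 4.1730 / 4.7557 = 0.877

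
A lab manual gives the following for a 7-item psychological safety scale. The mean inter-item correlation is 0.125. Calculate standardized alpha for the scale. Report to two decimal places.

Standardized α = k·r̄ / (1 + (k−1)·r̄) = 7 × 0.125 / (1 + 6 × 0.125)
  = 0.8750 / 1.7500 = 0.50

standardized alpha = 0.50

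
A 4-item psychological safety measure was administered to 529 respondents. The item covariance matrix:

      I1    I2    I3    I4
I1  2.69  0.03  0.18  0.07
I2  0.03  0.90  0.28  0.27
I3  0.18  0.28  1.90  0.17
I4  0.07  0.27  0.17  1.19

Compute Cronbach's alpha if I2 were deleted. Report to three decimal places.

Cronbach's alpha = 0.190

Remaining items: I1, I3, I4 (k = 3).
ΣVar(i) = 2.69 + 1.90 + 1.19 = 5.78
σ²_T = 5.78 + 2 × 0.42 = 6.62
α (item deleted) = (3/2)·(1 − 5.78/6.62) = 0.190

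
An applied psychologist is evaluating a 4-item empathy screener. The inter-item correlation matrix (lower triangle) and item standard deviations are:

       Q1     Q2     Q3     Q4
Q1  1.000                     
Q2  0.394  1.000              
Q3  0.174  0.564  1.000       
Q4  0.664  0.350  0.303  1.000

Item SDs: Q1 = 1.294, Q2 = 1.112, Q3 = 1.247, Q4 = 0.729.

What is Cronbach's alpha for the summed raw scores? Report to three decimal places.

Cronbach's alpha = 0.706

Σσ²ᵢ = 1.294² + 1.112² + 1.247² + 0.729² = 4.9974
Covariances σ_ij = r_ij · s_i · s_j:
  σ(Q1,Q2) = 0.394 × 1.294 × 1.112 = 0.5669
  σ(Q1,Q3) = 0.174 × 1.294 × 1.247 = 0.2808
  σ(Q1,Q4) = 0.664 × 1.294 × 0.729 = 0.6264
  σ(Q2,Q3) = 0.564 × 1.112 × 1.247 = 0.7821
  σ(Q2,Q4) = 0.350 × 1.112 × 0.729 = 0.2837
  σ(Q3,Q4) = 0.303 × 1.247 × 0.729 = 0.2754
σ²_T = Σσ²ᵢ + 2·Σσ_ij = 4.9974 + 2 × 2.8153 = 10.6280
α = (4/3)·(1 − 4.9974/10.6280) = 0.706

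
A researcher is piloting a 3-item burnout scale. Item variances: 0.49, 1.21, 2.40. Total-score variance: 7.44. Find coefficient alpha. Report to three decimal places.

sum of item variances = 0.49 + 1.21 + 2.40 = 4.10
α = (k/(k−1))·(1 − sum of item variances/σ²_T) = (3/2)·(1 − 4.10/7.44) = 0.673

α = 0.673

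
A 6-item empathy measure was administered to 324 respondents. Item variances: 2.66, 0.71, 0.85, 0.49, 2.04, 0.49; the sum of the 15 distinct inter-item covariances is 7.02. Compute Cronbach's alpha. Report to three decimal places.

ΣVar(i) = 2.66 + 0.71 + 0.85 + 0.49 + 2.04 + 0.49 = 7.24
Sum of distinct covariances = 7.02
σ²_total = ΣVar(i) + 2·Σcov = 7.24 + 2 × 7.02 = 21.28
α = (6/5)·(1 − 7.24/21.28) = 0.792

Cronbach's alpha = 0.792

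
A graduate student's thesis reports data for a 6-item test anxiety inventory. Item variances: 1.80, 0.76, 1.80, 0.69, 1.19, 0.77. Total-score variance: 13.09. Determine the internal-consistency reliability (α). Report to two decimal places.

Σσᵢ² = 1.80 + 0.76 + 1.80 + 0.69 + 1.19 + 0.77 = 7.01
α = (k/(k−1))·(1 − Σσᵢ²/total variance) = (6/5)·(1 − 7.01/13.09) = 0.56

α = 0.56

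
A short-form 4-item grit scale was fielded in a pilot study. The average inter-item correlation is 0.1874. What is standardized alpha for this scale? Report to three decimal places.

Standardized α = k·r̄ / (1 + (k−1)·r̄) = 4 × 0.1874 / (1 + 3 × 0.1874)
  = 0.7496 / 1.5622 = 0.480

α = 0.480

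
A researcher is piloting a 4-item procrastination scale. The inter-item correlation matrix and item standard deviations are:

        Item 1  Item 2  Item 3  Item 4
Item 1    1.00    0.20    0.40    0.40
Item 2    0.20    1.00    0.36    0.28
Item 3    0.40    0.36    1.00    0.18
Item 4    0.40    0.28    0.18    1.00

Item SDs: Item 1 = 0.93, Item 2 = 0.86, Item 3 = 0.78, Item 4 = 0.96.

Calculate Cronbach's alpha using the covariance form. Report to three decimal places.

Σσ²ᵢ = 0.93² + 0.86² + 0.78² + 0.96² = 3.1345
Covariances σ_ij = r_ij · s_i · s_j:
  σ(Item 1,Item 2) = 0.20 × 0.93 × 0.86 = 0.1600
  σ(Item 1,Item 3) = 0.40 × 0.93 × 0.78 = 0.2902
  σ(Item 1,Item 4) = 0.40 × 0.93 × 0.96 = 0.3571
  σ(Item 2,Item 3) = 0.36 × 0.86 × 0.78 = 0.2415
  σ(Item 2,Item 4) = 0.28 × 0.86 × 0.96 = 0.2312
  σ(Item 3,Item 4) = 0.18 × 0.78 × 0.96 = 0.1348
σ²_T = Σσ²ᵢ + 2·Σσ_ij = 3.1345 + 2 × 1.4148 = 5.9641
α = (4/3)·(1 − 3.1345/5.9641) = 0.633

α = 0.633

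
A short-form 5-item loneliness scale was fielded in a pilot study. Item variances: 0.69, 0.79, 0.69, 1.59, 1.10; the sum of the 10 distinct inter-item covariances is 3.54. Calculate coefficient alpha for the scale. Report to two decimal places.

α = 0.74

sum of item variances = 0.69 + 0.79 + 0.69 + 1.59 + 1.10 = 4.86
Sum of distinct covariances = 3.54
σ²_total = sum of item variances + 2·Σcov = 4.86 + 2 × 3.54 = 11.94
α = (5/4)·(1 − 4.86/11.94) = 0.74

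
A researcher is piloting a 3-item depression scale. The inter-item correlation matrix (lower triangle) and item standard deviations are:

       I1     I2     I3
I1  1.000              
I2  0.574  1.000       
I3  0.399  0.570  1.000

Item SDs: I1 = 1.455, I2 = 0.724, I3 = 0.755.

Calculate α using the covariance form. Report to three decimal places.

Σσ²ᵢ = 1.455² + 0.724² + 0.755² = 3.2112
Covariances σ_ij = r_ij · s_i · s_j:
  σ(I1,I2) = 0.574 × 1.455 × 0.724 = 0.6047
  σ(I1,I3) = 0.399 × 1.455 × 0.755 = 0.4383
  σ(I2,I3) = 0.570 × 0.724 × 0.755 = 0.3116
σ²_T = Σσ²ᵢ + 2·Σσ_ij = 3.2112 + 2 × 1.3546 = 5.9204
α = (3/2)·(1 − 3.2112/5.9204) = 0.686

α = 0.686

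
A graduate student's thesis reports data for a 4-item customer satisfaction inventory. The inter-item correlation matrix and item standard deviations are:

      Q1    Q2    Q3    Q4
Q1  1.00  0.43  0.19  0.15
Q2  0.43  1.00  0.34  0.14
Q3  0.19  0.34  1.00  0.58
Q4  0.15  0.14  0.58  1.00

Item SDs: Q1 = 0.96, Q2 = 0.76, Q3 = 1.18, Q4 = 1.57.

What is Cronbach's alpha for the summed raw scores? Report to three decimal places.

Cronbach's alpha = 0.616

Σσ²ᵢ = 0.96² + 0.76² + 1.18² + 1.57² = 5.3565
Covariances σ_ij = r_ij · s_i · s_j:
  σ(Q1,Q2) = 0.43 × 0.96 × 0.76 = 0.3137
  σ(Q1,Q3) = 0.19 × 0.96 × 1.18 = 0.2152
  σ(Q1,Q4) = 0.15 × 0.96 × 1.57 = 0.2261
  σ(Q2,Q3) = 0.34 × 0.76 × 1.18 = 0.3049
  σ(Q2,Q4) = 0.14 × 0.76 × 1.57 = 0.1670
  σ(Q3,Q4) = 0.58 × 1.18 × 1.57 = 1.0745
σ²_T = Σσ²ᵢ + 2·Σσ_ij = 5.3565 + 2 × 2.3014 = 9.9593
α = (4/3)·(1 − 5.3565/9.9593) = 0.616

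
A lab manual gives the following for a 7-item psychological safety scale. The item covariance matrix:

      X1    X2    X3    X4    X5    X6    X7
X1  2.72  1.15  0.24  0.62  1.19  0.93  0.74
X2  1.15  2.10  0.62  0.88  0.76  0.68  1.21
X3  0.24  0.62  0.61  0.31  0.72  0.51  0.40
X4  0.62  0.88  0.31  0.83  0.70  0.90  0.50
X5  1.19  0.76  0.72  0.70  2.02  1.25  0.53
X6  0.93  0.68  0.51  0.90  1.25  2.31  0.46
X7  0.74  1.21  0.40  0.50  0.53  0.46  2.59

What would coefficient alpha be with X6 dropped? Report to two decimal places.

Remaining items: X1, X2, X3, X4, X5, X7 (k = 6).
ΣVar(i) = 2.72 + 2.10 + 0.61 + 0.83 + 2.02 + 2.59 = 10.87
total variance = 10.87 + 2 × 10.57 = 32.01
α (item deleted) = (6/5)·(1 − 10.87/32.01) = 0.79

α = 0.79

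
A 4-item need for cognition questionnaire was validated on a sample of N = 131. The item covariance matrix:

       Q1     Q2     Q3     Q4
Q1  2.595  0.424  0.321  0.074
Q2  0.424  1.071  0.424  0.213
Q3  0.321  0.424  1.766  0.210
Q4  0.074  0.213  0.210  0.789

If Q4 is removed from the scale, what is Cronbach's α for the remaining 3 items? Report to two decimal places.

Remaining items: Q1, Q2, Q3 (k = 3).
sum of item variances = 2.595 + 1.071 + 1.766 = 5.432
total variance = 5.432 + 2 × 1.169 = 7.770
α (item deleted) = (3/2)·(1 − 5.432/7.770) = 0.45

α = 0.45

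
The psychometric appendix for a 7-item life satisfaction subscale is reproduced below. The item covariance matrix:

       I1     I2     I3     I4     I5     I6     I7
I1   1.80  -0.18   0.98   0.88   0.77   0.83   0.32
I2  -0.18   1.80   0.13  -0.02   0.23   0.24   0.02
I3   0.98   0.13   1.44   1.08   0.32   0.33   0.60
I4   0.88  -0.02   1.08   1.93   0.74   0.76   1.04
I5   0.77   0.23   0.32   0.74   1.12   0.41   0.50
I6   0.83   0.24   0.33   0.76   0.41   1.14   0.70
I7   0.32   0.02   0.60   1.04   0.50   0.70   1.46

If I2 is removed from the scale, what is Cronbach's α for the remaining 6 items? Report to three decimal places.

Remaining items: I1, I3, I4, I5, I6, I7 (k = 6).
sum of item variances = 1.80 + 1.44 + 1.93 + 1.12 + 1.14 + 1.46 = 8.89
total variance = 8.89 + 2 × 10.26 = 29.41
α (item deleted) = (6/5)·(1 − 8.89/29.41) = 0.837

Cronbach's α = 0.837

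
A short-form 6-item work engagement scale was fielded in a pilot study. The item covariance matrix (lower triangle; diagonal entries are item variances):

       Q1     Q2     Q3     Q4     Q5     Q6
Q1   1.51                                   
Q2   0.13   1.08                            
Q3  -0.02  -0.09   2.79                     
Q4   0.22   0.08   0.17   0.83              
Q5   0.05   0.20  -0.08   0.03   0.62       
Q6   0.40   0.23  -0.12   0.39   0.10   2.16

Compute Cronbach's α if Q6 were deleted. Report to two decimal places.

Remaining items: Q1, Q2, Q3, Q4, Q5 (k = 5).
Σσᵢ² = 1.51 + 1.08 + 2.79 + 0.83 + 0.62 = 6.83
Var(T) = 6.83 + 2 × 0.69 = 8.21
α (item deleted) = (5/4)·(1 − 6.83/8.21) = 0.21

α = 0.21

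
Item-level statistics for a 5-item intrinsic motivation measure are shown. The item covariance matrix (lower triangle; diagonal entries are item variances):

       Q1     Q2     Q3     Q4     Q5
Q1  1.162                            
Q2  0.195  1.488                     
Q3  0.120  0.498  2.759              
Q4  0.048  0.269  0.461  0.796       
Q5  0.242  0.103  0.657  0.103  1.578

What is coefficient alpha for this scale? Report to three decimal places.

coefficient alpha = 0.512

sum of item variances = 1.162 + 1.488 + 2.759 + 0.796 + 1.578 = 7.783
Sum of off-diagonal covariances = 2.696
σ²_T = 7.783 + 2 × 2.696 = 13.175
α = (k/(k−1))·(1 − sum of item variances/σ²_T) = (5/4)·(1 − 7.783/13.175) = 0.512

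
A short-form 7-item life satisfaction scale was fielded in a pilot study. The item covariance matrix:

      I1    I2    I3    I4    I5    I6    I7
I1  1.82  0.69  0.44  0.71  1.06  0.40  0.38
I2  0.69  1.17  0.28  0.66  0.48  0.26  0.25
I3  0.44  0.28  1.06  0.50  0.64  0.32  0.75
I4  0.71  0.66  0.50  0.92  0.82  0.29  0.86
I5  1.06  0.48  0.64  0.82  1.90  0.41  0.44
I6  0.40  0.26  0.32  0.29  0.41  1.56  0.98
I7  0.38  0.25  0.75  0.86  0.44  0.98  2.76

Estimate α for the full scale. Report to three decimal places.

Σσᵢ² = 1.82 + 1.17 + 1.06 + 0.92 + 1.90 + 1.56 + 2.76 = 11.19
Sum of the distinct covariances = 11.62
σ²_total = 11.19 + 2 × 11.62 = 34.43
α = (k/(k−1))·(1 − Σσᵢ²/σ²_total) = (7/6)·(1 − 11.19/34.43) = 0.787

α = 0.787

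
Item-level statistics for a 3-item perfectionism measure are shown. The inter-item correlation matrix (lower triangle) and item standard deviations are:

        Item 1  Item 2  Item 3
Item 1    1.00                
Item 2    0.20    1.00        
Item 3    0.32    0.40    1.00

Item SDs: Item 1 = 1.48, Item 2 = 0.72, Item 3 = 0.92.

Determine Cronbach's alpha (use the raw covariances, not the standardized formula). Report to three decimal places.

Σσ²ᵢ = 1.48² + 0.72² + 0.92² = 3.5552
Covariances σ_ij = r_ij · s_i · s_j:
  σ(Item 1,Item 2) = 0.20 × 1.48 × 0.72 = 0.2131
  σ(Item 1,Item 3) = 0.32 × 1.48 × 0.92 = 0.4357
  σ(Item 2,Item 3) = 0.40 × 0.72 × 0.92 = 0.2650
σ²_T = Σσ²ᵢ + 2·Σσ_ij = 3.5552 + 2 × 0.9138 = 5.3828
α = (3/2)·(1 − 3.5552/5.3828) = 0.509

α = 0.509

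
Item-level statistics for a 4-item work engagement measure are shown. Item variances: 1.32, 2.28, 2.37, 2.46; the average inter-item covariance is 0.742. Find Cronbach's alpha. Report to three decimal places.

ΣVar(i) = 1.32 + 2.28 + 2.37 + 2.46 = 8.43
Sum of the 6 distinct covariances = 6 × 0.742 = 4.452
σ²_total = ΣVar(i) + 2·Σcov = 8.43 + 2 × 4.452 = 17.334
α = (4/3)·(1 − 8.43/17.334) = 0.685

Cronbach's alpha = 0.685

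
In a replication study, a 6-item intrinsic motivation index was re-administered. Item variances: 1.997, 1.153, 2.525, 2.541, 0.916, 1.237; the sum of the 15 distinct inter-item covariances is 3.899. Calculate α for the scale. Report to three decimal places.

Σσᵢ² = 1.997 + 1.153 + 2.525 + 2.541 + 0.916 + 1.237 = 10.369
Sum of distinct covariances = 3.899
total variance = Σσᵢ² + 2·Σcov = 10.369 + 2 × 3.899 = 18.167
α = (6/5)·(1 − 10.369/18.167) = 0.515

α = 0.515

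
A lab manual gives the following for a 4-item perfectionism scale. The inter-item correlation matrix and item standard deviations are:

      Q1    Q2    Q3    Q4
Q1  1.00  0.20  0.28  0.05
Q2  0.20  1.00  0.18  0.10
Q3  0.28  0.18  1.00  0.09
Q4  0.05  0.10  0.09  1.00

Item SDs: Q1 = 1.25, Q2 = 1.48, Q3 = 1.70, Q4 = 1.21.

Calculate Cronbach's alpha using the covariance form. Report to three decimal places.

Σσ²ᵢ = 1.25² + 1.48² + 1.70² + 1.21² = 8.1070
Covariances σ_ij = r_ij · s_i · s_j:
  σ(Q1,Q2) = 0.20 × 1.25 × 1.48 = 0.3700
  σ(Q1,Q3) = 0.28 × 1.25 × 1.70 = 0.5950
  σ(Q1,Q4) = 0.05 × 1.25 × 1.21 = 0.0756
  σ(Q2,Q3) = 0.18 × 1.48 × 1.70 = 0.4529
  σ(Q2,Q4) = 0.10 × 1.48 × 1.21 = 0.1791
  σ(Q3,Q4) = 0.09 × 1.70 × 1.21 = 0.1851
σ²_T = Σσ²ᵢ + 2·Σσ_ij = 8.1070 + 2 × 1.8577 = 11.8224
α = (4/3)·(1 − 8.1070/11.8224) = 0.419

α = 0.419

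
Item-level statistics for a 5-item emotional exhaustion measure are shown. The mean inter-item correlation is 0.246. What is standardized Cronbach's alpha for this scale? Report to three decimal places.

Standardized α = k·r̄ / (1 + (k−1)·r̄) = 5 × 0.246 / (1 + 4 × 0.246)
  = 1.2300 / 1.9840 = 0.620

standardized Cronbach's alpha = 0.620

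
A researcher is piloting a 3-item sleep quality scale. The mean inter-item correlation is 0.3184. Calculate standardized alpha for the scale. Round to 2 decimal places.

standardized alpha = 0.58

Standardized α = k·r̄ / (1 + (k−1)·r̄) = 3 × 0.3184 / (1 + 2 × 0.3184)
  = 0.9552 / 1.6368 = 0.58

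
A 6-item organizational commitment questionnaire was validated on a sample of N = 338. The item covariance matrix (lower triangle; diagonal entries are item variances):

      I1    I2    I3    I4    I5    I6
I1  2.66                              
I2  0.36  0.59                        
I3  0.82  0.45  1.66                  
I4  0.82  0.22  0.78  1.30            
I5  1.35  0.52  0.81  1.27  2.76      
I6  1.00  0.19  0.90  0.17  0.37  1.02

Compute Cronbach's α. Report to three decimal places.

Cronbach's α = 0.801

ΣVar(i) = 2.66 + 0.59 + 1.66 + 1.30 + 2.76 + 1.02 = 9.99
Sum of off-diagonal covariances = 10.03
total variance = 9.99 + 2 × 10.03 = 30.05
α = (k/(k−1))·(1 − ΣVar(i)/total variance) = (6/5)·(1 − 9.99/30.05) = 0.801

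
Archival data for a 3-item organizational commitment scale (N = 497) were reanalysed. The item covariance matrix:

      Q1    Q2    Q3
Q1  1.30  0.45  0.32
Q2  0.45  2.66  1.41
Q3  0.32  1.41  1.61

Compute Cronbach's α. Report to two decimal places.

Cronbach's α = 0.66

ΣVar(i) = 1.30 + 2.66 + 1.61 = 5.57
Sum of the distinct covariances = 2.18
σ²_total = 5.57 + 2 × 2.18 = 9.93
α = (k/(k−1))·(1 − ΣVar(i)/σ²_total) = (3/2)·(1 − 5.57/9.93) = 0.66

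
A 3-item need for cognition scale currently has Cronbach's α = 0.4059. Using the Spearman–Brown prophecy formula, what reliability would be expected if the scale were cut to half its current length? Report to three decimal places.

predicted reliability = 0.255

Length factor m = 1/2
α' = m·α / (1 − (1−m)·α)
   = 1/2 × 0.4059 / (1 − (1 − 1/2) × 0.4059)
   = 0.2029 / 0.7971 = 0.255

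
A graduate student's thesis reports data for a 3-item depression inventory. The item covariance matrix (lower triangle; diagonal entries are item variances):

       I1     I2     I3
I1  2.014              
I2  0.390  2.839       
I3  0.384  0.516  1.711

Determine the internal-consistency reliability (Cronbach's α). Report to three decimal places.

Σσᵢ² = 2.014 + 2.839 + 1.711 = 6.564
Sum of off-diagonal covariances = 1.290
Var(T) = 6.564 + 2 × 1.290 = 9.144
α = (k/(k−1))·(1 − Σσᵢ²/Var(T)) = (3/2)·(1 − 6.564/9.144) = 0.423

Cronbach's α = 0.423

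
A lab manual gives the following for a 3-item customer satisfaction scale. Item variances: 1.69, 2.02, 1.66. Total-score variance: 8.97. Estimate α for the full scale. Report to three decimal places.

α = 0.602

Σσ²ᵢ = 1.69 + 2.02 + 1.66 = 5.37
α = (k/(k−1))·(1 − Σσ²ᵢ/total variance) = (3/2)·(1 − 5.37/8.97) = 0.602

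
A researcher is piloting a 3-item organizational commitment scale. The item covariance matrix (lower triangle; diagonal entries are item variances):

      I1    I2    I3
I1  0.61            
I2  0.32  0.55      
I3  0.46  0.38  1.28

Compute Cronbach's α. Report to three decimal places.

ΣVar(i) = 0.61 + 0.55 + 1.28 = 2.44
Sum of the distinct covariances = 1.16
Var(T) = 2.44 + 2 × 1.16 = 4.76
α = (k/(k−1))·(1 − ΣVar(i)/Var(T)) = (3/2)·(1 − 2.44/4.76) = 0.731

Cronbach's α = 0.731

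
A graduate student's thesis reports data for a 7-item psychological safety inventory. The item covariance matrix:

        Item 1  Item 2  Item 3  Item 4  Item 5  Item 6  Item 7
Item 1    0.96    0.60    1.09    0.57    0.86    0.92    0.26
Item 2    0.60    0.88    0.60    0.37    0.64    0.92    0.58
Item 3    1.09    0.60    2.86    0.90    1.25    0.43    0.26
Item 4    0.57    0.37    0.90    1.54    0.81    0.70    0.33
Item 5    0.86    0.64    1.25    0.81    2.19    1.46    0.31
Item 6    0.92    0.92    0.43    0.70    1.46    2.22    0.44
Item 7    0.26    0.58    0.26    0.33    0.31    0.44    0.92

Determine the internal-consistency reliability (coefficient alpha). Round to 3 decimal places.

α = 0.831

ΣVar(i) = 0.96 + 0.88 + 2.86 + 1.54 + 2.19 + 2.22 + 0.92 = 11.57
Sum of off-diagonal covariances = 14.30
total variance = 11.57 + 2 × 14.30 = 40.17
α = (k/(k−1))·(1 − ΣVar(i)/total variance) = (7/6)·(1 − 11.57/40.17) = 0.831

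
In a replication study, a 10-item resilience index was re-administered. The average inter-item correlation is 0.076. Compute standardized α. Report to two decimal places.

standardized α = 0.45

Standardized α = k·r̄ / (1 + (k−1)·r̄) = 10 × 0.076 / (1 + 9 × 0.076)
  = 0.7600 / 1.6840 = 0.45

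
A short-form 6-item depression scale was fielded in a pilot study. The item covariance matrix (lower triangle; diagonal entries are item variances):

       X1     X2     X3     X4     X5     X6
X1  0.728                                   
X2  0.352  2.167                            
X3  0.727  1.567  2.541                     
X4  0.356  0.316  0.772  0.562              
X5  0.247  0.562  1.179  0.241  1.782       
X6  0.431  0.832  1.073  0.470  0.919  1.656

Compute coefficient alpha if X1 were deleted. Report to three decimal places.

Remaining items: X2, X3, X4, X5, X6 (k = 5).
Σσᵢ² = 2.167 + 2.541 + 0.562 + 1.782 + 1.656 = 8.708
total variance = 8.708 + 2 × 7.931 = 24.570
α (item deleted) = (5/4)·(1 − 8.708/24.570) = 0.807

coefficient alpha = 0.807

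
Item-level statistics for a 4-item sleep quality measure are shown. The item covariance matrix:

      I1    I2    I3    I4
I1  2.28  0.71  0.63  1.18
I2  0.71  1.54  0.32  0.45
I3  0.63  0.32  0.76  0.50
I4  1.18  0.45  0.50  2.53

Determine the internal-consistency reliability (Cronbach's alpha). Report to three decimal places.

α = 0.688

sum of item variances = 2.28 + 1.54 + 0.76 + 2.53 = 7.11
Sum of the distinct covariances = 3.79
σ²_T = 7.11 + 2 × 3.79 = 14.69
α = (k/(k−1))·(1 − sum of item variances/σ²_T) = (4/3)·(1 − 7.11/14.69) = 0.688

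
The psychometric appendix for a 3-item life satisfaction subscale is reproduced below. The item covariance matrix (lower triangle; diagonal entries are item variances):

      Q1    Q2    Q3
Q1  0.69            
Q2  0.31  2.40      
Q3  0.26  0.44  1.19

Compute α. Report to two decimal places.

sum of item variances = 0.69 + 2.40 + 1.19 = 4.28
Sum of off-diagonal covariances = 1.01
σ²_total = 4.28 + 2 × 1.01 = 6.30
α = (k/(k−1))·(1 − sum of item variances/σ²_total) = (3/2)·(1 − 4.28/6.30) = 0.48

α = 0.48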